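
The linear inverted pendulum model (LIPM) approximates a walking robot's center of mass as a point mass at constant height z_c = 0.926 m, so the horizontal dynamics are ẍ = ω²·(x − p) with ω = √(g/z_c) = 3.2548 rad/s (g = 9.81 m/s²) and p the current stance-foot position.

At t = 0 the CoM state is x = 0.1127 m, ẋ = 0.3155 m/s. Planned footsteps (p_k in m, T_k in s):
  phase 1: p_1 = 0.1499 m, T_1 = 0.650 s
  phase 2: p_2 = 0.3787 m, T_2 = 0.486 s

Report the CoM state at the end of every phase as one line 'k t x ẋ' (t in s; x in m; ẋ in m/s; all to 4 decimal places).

1 0.6500 0.3896 0.8327
2 1.1360 1.0021 2.1928

phase 1: p=0.1499, T=0.650, ωT=2.115620, cosh=4.207643, sinh=4.087084; start (x,ẋ)=(0.112700, 0.315500) → end (x,ẋ)=(0.389552, 0.832653)
phase 2: p=0.3787, T=0.486, ωT=1.581833, cosh=2.534730, sinh=2.329132; start (x,ẋ)=(0.389552, 0.832653) → end (x,ẋ)=(1.002053, 2.192819)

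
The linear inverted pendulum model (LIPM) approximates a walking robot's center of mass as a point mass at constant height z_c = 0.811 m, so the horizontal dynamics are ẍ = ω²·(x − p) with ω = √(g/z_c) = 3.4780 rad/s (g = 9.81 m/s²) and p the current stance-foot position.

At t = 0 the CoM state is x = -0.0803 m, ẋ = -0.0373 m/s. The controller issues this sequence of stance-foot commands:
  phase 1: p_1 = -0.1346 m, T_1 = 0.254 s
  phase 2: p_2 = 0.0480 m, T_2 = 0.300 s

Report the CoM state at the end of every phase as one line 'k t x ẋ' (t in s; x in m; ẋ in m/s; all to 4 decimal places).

1 0.2540 -0.0685 0.1366
2 0.5540 -0.0890 -0.2857

phase 1: p=-0.1346, T=0.254, ωT=0.883412, cosh=1.416255, sinh=1.002885; start (x,ẋ)=(-0.080300, -0.037300) → end (x,ẋ)=(-0.068453, 0.136574)
phase 2: p=0.0480, T=0.300, ωT=1.043400, cosh=1.595554, sinh=1.243299; start (x,ẋ)=(-0.068453, 0.136574) → end (x,ẋ)=(-0.088985, -0.285654)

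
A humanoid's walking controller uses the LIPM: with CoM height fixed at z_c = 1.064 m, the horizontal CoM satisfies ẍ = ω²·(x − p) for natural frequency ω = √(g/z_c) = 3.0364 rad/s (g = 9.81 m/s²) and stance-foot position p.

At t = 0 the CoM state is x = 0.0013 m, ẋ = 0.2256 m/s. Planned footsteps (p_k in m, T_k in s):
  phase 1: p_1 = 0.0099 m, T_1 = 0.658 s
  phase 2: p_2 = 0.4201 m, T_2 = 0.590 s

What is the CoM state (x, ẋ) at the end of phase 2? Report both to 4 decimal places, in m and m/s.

x = 0.6077, ẋ = 0.7829

phase 1: p=0.0099, T=0.658, ωT=1.997951, cosh=3.754773, sinh=3.619160; start (x,ẋ)=(0.001300, 0.225600) → end (x,ẋ)=(0.246507, 0.752569)
phase 2: p=0.4201, T=0.590, ωT=1.791476, cosh=3.082507, sinh=2.915793; start (x,ẋ)=(0.246507, 0.752569) → end (x,ẋ)=(0.607676, 0.782894)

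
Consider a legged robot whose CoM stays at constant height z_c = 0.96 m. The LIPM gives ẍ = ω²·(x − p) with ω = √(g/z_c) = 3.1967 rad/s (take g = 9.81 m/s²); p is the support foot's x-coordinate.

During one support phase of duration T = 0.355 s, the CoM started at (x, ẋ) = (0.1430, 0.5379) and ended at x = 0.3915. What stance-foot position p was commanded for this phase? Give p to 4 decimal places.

ωT = 3.1967·0.355 = 1.134828; cosh(ωT) = 1.716059, sinh(ωT) = 1.394581
x(T) = p + (x₀−p)·cosh(ωT) + (ẋ₀/ω)·sinh(ωT) ⇒ p·(1 − cosh) = x(T) − x₀·cosh − (ẋ₀/ω)·sinh
numerator   = 0.3915 − (0.1430)·1.716059 − (0.5379/3.1967)·1.394581 = -0.088559
denominator = 1 − 1.716059 = -0.716059
p = -0.088559 / -0.716059 = 0.1237

p = 0.1237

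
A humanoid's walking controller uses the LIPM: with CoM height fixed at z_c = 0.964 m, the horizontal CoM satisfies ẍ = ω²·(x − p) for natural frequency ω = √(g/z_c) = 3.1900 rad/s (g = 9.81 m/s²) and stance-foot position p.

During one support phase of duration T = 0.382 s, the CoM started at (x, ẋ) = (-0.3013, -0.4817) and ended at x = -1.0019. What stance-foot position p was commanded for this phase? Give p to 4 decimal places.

p = 0.2560

ωT = 3.1900·0.382 = 1.218580; cosh(ωT) = 1.839016, sinh(ωT) = 1.543366
x(T) = p + (x₀−p)·cosh(ωT) + (ẋ₀/ω)·sinh(ωT) ⇒ p·(1 − cosh) = x(T) − x₀·cosh − (ẋ₀/ω)·sinh
numerator   = -1.0019 − (-0.3013)·1.839016 − (-0.4817/3.1900)·1.543366 = -0.214752
denominator = 1 − 1.839016 = -0.839016
p = -0.214752 / -0.839016 = 0.2560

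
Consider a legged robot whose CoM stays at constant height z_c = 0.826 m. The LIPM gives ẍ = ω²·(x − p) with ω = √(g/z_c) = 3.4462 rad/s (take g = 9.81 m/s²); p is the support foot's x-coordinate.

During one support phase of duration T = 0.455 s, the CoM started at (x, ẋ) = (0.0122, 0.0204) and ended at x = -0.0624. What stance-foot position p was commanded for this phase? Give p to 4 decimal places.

p = 0.0709

ωT = 3.4462·0.455 = 1.568021; cosh(ωT) = 2.502801, sinh(ωT) = 2.294344
x(T) = p + (x₀−p)·cosh(ωT) + (ẋ₀/ω)·sinh(ωT) ⇒ p·(1 − cosh) = x(T) − x₀·cosh − (ẋ₀/ω)·sinh
numerator   = -0.0624 − (0.0122)·2.502801 − (0.0204/3.4462)·2.294344 = -0.106516
denominator = 1 − 2.502801 = -1.502801
p = -0.106516 / -1.502801 = 0.0709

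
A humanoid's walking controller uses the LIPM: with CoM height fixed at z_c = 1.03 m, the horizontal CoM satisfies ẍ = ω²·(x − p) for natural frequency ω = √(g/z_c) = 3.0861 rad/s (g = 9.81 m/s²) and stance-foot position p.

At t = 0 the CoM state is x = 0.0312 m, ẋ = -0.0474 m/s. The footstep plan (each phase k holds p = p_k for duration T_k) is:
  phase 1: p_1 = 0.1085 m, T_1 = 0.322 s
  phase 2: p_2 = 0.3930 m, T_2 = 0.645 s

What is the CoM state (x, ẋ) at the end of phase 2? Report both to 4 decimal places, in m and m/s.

phase 1: p=0.1085, T=0.322, ωT=0.993724, cosh=1.535736, sinh=1.165540; start (x,ẋ)=(0.031200, -0.047400) → end (x,ẋ)=(-0.028114, -0.350840)
phase 2: p=0.3930, T=0.645, ωT=1.990535, cosh=3.728034, sinh=3.591411; start (x,ẋ)=(-0.028114, -0.350840) → end (x,ẋ)=(-1.585213, -5.975342)

x = -1.5852, ẋ = -5.9753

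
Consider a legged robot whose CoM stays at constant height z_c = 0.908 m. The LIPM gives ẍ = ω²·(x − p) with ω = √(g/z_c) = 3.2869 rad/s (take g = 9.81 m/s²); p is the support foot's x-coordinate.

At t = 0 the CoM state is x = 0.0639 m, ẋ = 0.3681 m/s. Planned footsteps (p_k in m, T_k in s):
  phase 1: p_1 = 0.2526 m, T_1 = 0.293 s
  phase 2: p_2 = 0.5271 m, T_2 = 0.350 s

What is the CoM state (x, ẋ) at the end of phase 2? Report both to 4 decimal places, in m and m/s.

phase 1: p=0.2526, T=0.293, ωT=0.963062, cosh=1.500714, sinh=1.118991; start (x,ẋ)=(0.063900, 0.368100) → end (x,ẋ)=(0.094731, -0.141628)
phase 2: p=0.5271, T=0.350, ωT=1.150415, cosh=1.738005, sinh=1.421499; start (x,ẋ)=(0.094731, -0.141628) → end (x,ẋ)=(-0.285610, -2.266319)

x = -0.2856, ẋ = -2.2663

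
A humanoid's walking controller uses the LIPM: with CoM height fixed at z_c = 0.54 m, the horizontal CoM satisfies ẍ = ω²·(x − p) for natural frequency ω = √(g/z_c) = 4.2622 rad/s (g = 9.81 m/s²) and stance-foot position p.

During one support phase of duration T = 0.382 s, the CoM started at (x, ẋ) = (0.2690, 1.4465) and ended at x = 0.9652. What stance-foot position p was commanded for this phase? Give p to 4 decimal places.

p = 0.3510

ωT = 4.2622·0.382 = 1.628160; cosh(ωT) = 2.645392, sinh(ωT) = 2.449102
x(T) = p + (x₀−p)·cosh(ωT) + (ẋ₀/ω)·sinh(ωT) ⇒ p·(1 − cosh) = x(T) − x₀·cosh − (ẋ₀/ω)·sinh
numerator   = 0.9652 − (0.2690)·2.645392 − (1.4465/4.2622)·2.449102 = -0.577584
denominator = 1 − 2.645392 = -1.645392
p = -0.577584 / -1.645392 = 0.3510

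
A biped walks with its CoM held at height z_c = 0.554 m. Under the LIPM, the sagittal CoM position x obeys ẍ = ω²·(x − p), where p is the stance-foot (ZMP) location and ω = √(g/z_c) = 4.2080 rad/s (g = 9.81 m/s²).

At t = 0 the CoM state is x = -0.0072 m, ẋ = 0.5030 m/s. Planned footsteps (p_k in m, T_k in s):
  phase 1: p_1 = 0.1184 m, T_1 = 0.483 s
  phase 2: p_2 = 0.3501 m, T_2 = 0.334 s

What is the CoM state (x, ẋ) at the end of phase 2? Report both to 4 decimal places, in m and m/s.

phase 1: p=0.1184, T=0.483, ωT=2.032464, cosh=3.881941, sinh=3.750929; start (x,ẋ)=(-0.007200, 0.503000) → end (x,ẋ)=(0.079193, -0.029843)
phase 2: p=0.3501, T=0.334, ωT=1.405472, cosh=2.161351, sinh=1.916100; start (x,ẋ)=(0.079193, -0.029843) → end (x,ẋ)=(-0.249015, -2.248813)

x = -0.2490, ẋ = -2.2488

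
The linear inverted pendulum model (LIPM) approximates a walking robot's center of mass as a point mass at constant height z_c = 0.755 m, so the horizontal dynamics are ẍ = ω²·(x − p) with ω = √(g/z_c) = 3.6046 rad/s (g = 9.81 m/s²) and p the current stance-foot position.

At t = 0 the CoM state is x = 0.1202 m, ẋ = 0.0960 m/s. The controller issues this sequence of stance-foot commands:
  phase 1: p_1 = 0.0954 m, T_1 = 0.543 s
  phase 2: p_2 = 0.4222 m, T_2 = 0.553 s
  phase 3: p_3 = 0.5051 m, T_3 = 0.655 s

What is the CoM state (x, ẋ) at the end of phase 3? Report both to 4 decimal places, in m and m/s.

x = 1.5129, ẋ = 3.6762

phase 1: p=0.0954, T=0.543, ωT=1.957298, cosh=3.610704, sinh=3.469465; start (x,ẋ)=(0.120200, 0.096000) → end (x,ẋ)=(0.277346, 0.656777)
phase 2: p=0.4222, T=0.553, ωT=1.993344, cosh=3.738138, sinh=3.601899; start (x,ẋ)=(0.277346, 0.656777) → end (x,ẋ)=(0.537003, 0.574432)
phase 3: p=0.5051, T=0.655, ωT=2.361013, cosh=5.348005, sinh=5.253680; start (x,ẋ)=(0.537003, 0.574432) → end (x,ẋ)=(1.512945, 3.676216)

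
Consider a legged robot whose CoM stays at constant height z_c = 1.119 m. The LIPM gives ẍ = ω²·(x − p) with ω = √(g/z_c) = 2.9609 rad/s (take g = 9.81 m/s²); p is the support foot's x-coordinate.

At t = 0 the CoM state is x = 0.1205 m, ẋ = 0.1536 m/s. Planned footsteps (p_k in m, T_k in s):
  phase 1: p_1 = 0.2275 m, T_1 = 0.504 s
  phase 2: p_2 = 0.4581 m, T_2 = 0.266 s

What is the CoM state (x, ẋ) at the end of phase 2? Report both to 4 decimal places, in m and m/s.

x = -0.1254, ẋ = -1.3688

phase 1: p=0.2275, T=0.504, ωT=1.492294, cosh=2.336070, sinh=2.111214; start (x,ẋ)=(0.120500, 0.153600) → end (x,ẋ)=(0.087062, -0.310047)
phase 2: p=0.4581, T=0.266, ωT=0.787599, cosh=1.326524, sinh=0.871589; start (x,ẋ)=(0.087062, -0.310047) → end (x,ẋ)=(-0.125358, -1.368817)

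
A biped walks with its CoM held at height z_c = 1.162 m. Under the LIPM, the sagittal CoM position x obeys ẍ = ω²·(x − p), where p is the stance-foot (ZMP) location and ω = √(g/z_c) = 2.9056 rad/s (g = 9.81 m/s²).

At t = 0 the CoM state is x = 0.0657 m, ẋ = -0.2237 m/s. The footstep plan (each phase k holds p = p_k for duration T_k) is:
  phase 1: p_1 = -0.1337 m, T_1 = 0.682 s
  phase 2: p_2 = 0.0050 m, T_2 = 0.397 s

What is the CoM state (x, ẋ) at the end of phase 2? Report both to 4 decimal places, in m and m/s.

phase 1: p=-0.1337, T=0.682, ωT=1.981619, cosh=3.696163, sinh=3.558317; start (x,ẋ)=(0.065700, -0.223700) → end (x,ẋ)=(0.329363, 1.234774)
phase 2: p=0.0050, T=0.397, ωT=1.153523, cosh=1.742431, sinh=1.426908; start (x,ẋ)=(0.329363, 1.234774) → end (x,ẋ)=(1.176564, 3.496325)

x = 1.1766, ẋ = 3.4963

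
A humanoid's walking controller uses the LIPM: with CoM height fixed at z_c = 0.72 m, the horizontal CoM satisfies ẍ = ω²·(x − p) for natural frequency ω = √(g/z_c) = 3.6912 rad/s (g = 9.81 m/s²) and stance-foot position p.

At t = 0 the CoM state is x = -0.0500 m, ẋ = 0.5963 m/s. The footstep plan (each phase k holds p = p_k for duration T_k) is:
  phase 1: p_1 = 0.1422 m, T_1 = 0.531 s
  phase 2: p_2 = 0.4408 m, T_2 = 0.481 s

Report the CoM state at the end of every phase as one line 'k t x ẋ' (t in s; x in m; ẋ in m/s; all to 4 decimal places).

phase 1: p=0.1422, T=0.531, ωT=1.960027, cosh=3.620187, sinh=3.479333; start (x,ẋ)=(-0.050000, 0.596300) → end (x,ẋ)=(0.008474, -0.309690)
phase 2: p=0.4408, T=0.481, ωT=1.775467, cosh=3.036221, sinh=2.866817; start (x,ẋ)=(0.008474, -0.309690) → end (x,ẋ)=(-1.112363, -5.515164)

1 0.5310 0.0085 -0.3097
2 1.0120 -1.1124 -5.5152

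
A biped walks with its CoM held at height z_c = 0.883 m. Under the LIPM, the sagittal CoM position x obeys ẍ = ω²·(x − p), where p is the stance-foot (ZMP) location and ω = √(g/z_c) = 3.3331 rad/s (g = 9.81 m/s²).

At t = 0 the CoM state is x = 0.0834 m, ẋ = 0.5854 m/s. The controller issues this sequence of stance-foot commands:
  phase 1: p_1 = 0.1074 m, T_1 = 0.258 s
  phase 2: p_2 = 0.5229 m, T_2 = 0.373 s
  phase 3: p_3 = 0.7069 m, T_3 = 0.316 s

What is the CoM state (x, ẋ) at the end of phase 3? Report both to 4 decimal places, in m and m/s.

phase 1: p=0.1074, T=0.258, ωT=0.859940, cosh=1.393103, sinh=0.969915; start (x,ẋ)=(0.083400, 0.585400) → end (x,ẋ)=(0.244314, 0.737935)
phase 2: p=0.5229, T=0.373, ωT=1.243246, cosh=1.877648, sinh=1.589202; start (x,ẋ)=(0.244314, 0.737935) → end (x,ẋ)=(0.351656, -0.090080)
phase 3: p=0.7069, T=0.316, ωT=1.053260, cosh=1.607890, sinh=1.259091; start (x,ẋ)=(0.351656, -0.090080) → end (x,ẋ)=(0.101679, -1.635681)

x = 0.1017, ẋ = -1.6357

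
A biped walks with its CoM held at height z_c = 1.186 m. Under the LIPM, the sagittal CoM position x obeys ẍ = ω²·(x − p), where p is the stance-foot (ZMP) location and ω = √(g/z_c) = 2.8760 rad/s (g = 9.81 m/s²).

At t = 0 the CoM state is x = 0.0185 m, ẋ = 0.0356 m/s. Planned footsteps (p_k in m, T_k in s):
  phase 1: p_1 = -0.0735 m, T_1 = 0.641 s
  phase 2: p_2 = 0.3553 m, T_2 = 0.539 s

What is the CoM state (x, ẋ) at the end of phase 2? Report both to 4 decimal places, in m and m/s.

phase 1: p=-0.0735, T=0.641, ωT=1.843516, cosh=3.238488, sinh=3.080228; start (x,ẋ)=(0.018500, 0.035600) → end (x,ẋ)=(0.262569, 0.930294)
phase 2: p=0.3553, T=0.539, ωT=1.550164, cosh=2.462228, sinh=2.250015; start (x,ẋ)=(0.262569, 0.930294) → end (x,ẋ)=(0.854783, 1.690529)

x = 0.8548, ẋ = 1.6905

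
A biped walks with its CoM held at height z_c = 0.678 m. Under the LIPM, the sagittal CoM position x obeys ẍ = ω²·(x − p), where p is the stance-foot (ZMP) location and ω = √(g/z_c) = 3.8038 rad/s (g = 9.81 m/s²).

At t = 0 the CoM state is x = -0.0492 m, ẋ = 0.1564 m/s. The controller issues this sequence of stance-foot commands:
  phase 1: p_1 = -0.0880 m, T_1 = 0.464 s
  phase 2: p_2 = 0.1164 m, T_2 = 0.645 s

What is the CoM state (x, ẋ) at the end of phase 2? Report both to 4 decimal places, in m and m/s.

x = 1.6334, ẋ = 5.8372

phase 1: p=-0.0880, T=0.464, ωT=1.764963, cosh=3.006275, sinh=2.835082; start (x,ẋ)=(-0.049200, 0.156400) → end (x,ẋ)=(0.145213, 0.888604)
phase 2: p=0.1164, T=0.645, ωT=2.453451, cosh=5.857202, sinh=5.771205; start (x,ẋ)=(0.145213, 0.888604) → end (x,ẋ)=(1.633372, 5.837249)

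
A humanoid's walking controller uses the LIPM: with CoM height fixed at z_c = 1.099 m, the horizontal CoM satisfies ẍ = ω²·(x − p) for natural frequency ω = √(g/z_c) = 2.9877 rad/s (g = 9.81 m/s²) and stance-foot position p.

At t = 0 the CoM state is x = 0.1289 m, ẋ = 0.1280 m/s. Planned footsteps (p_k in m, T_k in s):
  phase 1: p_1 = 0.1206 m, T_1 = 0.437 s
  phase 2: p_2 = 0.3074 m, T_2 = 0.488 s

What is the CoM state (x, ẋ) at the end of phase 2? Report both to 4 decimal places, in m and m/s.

x = 0.2887, ẋ = 0.0805

phase 1: p=0.1206, T=0.437, ωT=1.305625, cosh=1.980499, sinh=1.709496; start (x,ẋ)=(0.128900, 0.128000) → end (x,ẋ)=(0.210277, 0.295896)
phase 2: p=0.3074, T=0.488, ωT=1.457998, cosh=2.265024, sinh=2.032322; start (x,ẋ)=(0.210277, 0.295896) → end (x,ẋ)=(0.288691, 0.080482)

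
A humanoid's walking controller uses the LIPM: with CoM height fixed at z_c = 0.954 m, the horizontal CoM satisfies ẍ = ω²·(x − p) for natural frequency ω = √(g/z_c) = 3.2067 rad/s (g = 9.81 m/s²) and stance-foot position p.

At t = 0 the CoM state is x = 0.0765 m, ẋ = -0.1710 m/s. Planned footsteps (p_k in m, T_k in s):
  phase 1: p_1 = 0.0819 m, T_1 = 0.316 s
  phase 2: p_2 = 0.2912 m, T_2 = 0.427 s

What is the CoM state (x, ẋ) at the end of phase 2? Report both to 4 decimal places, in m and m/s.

phase 1: p=0.0819, T=0.316, ωT=1.013317, cosh=1.558868, sinh=1.195856; start (x,ẋ)=(0.076500, -0.171000) → end (x,ẋ)=(0.009712, -0.287274)
phase 2: p=0.2912, T=0.427, ωT=1.369261, cosh=2.093369, sinh=1.839074; start (x,ẋ)=(0.009712, -0.287274) → end (x,ẋ)=(-0.462813, -2.261406)

x = -0.4628, ẋ = -2.2614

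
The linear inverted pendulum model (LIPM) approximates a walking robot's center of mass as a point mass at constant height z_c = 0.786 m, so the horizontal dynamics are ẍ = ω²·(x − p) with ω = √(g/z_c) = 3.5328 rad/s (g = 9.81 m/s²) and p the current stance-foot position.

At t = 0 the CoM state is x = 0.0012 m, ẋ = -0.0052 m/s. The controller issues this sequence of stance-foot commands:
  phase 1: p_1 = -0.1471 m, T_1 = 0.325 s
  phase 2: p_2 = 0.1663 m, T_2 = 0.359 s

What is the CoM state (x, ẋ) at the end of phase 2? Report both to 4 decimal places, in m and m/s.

phase 1: p=-0.1471, T=0.325, ωT=1.148160, cosh=1.734804, sinh=1.417584; start (x,ẋ)=(0.001200, -0.005200) → end (x,ẋ)=(0.108085, 0.733671)
phase 2: p=0.1663, T=0.359, ωT=1.268275, cosh=1.918016, sinh=1.636700; start (x,ẋ)=(0.108085, 0.733671) → end (x,ẋ)=(0.394543, 1.070585)

x = 0.3945, ẋ = 1.0706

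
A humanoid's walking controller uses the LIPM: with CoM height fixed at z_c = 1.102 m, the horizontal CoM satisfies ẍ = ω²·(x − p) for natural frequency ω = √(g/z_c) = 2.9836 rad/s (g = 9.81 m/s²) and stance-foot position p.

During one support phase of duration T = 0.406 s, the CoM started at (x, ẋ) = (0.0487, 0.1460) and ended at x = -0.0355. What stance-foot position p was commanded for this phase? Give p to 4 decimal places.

p = 0.2408

ωT = 2.9836·0.406 = 1.211342; cosh(ωT) = 1.827892, sinh(ωT) = 1.530095
x(T) = p + (x₀−p)·cosh(ωT) + (ẋ₀/ω)·sinh(ωT) ⇒ p·(1 − cosh) = x(T) − x₀·cosh − (ẋ₀/ω)·sinh
numerator   = -0.0355 − (0.0487)·1.827892 − (0.1460/2.9836)·1.530095 = -0.199392
denominator = 1 − 1.827892 = -0.827892
p = -0.199392 / -0.827892 = 0.2408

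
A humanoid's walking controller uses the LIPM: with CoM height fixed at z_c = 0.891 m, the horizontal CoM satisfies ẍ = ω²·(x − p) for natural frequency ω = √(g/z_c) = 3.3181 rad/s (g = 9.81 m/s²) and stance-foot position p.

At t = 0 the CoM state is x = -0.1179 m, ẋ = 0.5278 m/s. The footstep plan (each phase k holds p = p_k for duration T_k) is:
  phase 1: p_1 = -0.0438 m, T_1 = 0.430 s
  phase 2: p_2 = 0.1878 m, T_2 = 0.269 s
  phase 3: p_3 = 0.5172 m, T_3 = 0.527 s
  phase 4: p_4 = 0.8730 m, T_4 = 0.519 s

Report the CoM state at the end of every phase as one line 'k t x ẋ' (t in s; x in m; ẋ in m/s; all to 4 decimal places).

1 0.4300 0.1052 0.6800
2 0.6990 0.2782 0.6908
3 1.2260 0.3898 -0.1645
4 1.7450 -0.6564 -4.8177

phase 1: p=-0.0438, T=0.430, ωT=1.426783, cosh=2.202679, sinh=1.962599; start (x,ẋ)=(-0.117900, 0.527800) → end (x,ẋ)=(0.105166, 0.680027)
phase 2: p=0.1878, T=0.269, ωT=0.892569, cosh=1.425498, sinh=1.015896; start (x,ẋ)=(0.105166, 0.680027) → end (x,ẋ)=(0.278208, 0.690832)
phase 3: p=0.5172, T=0.527, ωT=1.748639, cosh=2.960392, sinh=2.786382; start (x,ẋ)=(0.278208, 0.690832) → end (x,ẋ)=(0.389817, -0.164466)
phase 4: p=0.8730, T=0.519, ωT=1.722094, cosh=2.887463, sinh=2.708771; start (x,ẋ)=(0.389817, -0.164466) → end (x,ẋ)=(-0.656435, -4.817721)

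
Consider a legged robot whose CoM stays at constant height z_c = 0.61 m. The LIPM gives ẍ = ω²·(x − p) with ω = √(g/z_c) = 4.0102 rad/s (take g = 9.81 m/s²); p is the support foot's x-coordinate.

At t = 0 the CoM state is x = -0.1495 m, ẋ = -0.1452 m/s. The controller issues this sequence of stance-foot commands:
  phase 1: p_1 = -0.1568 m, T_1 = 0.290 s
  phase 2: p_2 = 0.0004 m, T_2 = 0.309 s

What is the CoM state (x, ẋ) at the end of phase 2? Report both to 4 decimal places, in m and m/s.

x = -0.4514, ẋ = -1.6452

phase 1: p=-0.1568, T=0.290, ωT=1.162958, cosh=1.755972, sinh=1.443411; start (x,ẋ)=(-0.149500, -0.145200) → end (x,ẋ)=(-0.196244, -0.212712)
phase 2: p=0.0004, T=0.309, ωT=1.239152, cosh=1.871157, sinh=1.581527; start (x,ẋ)=(-0.196244, -0.212712) → end (x,ẋ)=(-0.451440, -1.645181)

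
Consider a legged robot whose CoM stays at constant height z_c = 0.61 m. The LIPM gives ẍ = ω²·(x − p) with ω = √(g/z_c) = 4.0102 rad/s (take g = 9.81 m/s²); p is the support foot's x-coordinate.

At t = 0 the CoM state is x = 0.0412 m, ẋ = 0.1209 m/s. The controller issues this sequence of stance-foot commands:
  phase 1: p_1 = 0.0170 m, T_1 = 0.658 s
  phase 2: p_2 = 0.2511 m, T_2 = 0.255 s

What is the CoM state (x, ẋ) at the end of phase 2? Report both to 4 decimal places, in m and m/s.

x = 0.9409, ẋ = 3.1044

phase 1: p=0.0170, T=0.658, ωT=2.638712, cosh=7.033307, sinh=6.961854; start (x,ẋ)=(0.041200, 0.120900) → end (x,ẋ)=(0.397093, 1.525953)
phase 2: p=0.2511, T=0.255, ωT=1.022601, cosh=1.570038, sinh=1.210379; start (x,ẋ)=(0.397093, 1.525953) → end (x,ẋ)=(0.940885, 3.104433)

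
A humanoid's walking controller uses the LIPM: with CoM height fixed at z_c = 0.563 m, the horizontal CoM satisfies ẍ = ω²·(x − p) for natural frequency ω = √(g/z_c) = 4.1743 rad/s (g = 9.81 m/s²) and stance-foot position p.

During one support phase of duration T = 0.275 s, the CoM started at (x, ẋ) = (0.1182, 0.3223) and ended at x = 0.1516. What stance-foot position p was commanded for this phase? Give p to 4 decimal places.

ωT = 4.1743·0.275 = 1.147933; cosh(ωT) = 1.734481, sinh(ωT) = 1.417189
x(T) = p + (x₀−p)·cosh(ωT) + (ẋ₀/ω)·sinh(ωT) ⇒ p·(1 − cosh) = x(T) − x₀·cosh − (ẋ₀/ω)·sinh
numerator   = 0.1516 − (0.1182)·1.734481 − (0.3223/4.1743)·1.417189 = -0.162838
denominator = 1 − 1.734481 = -0.734481
p = -0.162838 / -0.734481 = 0.2217

p = 0.2217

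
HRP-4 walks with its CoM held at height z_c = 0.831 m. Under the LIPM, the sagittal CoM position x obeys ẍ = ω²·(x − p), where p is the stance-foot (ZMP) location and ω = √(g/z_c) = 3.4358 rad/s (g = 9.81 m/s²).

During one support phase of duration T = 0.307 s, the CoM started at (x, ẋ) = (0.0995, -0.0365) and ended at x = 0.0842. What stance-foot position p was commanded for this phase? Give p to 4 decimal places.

ωT = 3.4358·0.307 = 1.054791; cosh(ωT) = 1.609820, sinh(ωT) = 1.261554
x(T) = p + (x₀−p)·cosh(ωT) + (ẋ₀/ω)·sinh(ωT) ⇒ p·(1 − cosh) = x(T) − x₀·cosh − (ẋ₀/ω)·sinh
numerator   = 0.0842 − (0.0995)·1.609820 − (-0.0365/3.4358)·1.261554 = -0.062575
denominator = 1 − 1.609820 = -0.609820
p = -0.062575 / -0.609820 = 0.1026

p = 0.1026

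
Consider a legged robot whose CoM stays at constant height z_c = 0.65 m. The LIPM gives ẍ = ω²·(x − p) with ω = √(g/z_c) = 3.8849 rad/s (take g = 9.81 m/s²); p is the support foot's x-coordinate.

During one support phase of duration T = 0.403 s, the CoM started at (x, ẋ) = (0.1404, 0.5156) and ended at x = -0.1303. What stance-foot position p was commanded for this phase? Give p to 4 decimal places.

ωT = 3.8849·0.403 = 1.565615; cosh(ωT) = 2.497288, sinh(ωT) = 2.288328
x(T) = p + (x₀−p)·cosh(ωT) + (ẋ₀/ω)·sinh(ωT) ⇒ p·(1 − cosh) = x(T) − x₀·cosh − (ẋ₀/ω)·sinh
numerator   = -0.1303 − (0.1404)·2.497288 − (0.5156/3.8849)·2.288328 = -0.784624
denominator = 1 − 2.497288 = -1.497288
p = -0.784624 / -1.497288 = 0.5240

p = 0.5240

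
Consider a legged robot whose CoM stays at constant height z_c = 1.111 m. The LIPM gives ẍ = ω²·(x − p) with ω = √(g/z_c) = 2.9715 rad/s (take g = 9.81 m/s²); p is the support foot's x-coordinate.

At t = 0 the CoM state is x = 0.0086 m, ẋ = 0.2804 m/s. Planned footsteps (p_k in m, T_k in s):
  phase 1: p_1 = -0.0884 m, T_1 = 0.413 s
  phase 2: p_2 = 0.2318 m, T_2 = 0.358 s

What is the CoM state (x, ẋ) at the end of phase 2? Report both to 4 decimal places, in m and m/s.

phase 1: p=-0.0884, T=0.413, ωT=1.227229, cosh=1.852434, sinh=1.559330; start (x,ẋ)=(0.008600, 0.280400) → end (x,ẋ)=(0.238429, 0.968877)
phase 2: p=0.2318, T=0.358, ωT=1.063797, cosh=1.621247, sinh=1.276104; start (x,ẋ)=(0.238429, 0.968877) → end (x,ẋ)=(0.658630, 1.595927)

x = 0.6586, ẋ = 1.5959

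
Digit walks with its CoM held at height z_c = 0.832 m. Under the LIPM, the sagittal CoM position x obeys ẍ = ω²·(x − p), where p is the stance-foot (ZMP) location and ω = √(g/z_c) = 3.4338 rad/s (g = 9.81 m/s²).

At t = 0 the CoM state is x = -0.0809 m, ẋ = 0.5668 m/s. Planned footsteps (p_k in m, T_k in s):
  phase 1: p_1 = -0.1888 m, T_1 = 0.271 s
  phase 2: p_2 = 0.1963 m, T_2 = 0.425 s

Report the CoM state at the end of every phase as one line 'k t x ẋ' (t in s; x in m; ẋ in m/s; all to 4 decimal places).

1 0.2710 0.1460 1.2272
2 0.6960 0.8097 2.4317

phase 1: p=-0.1888, T=0.271, ωT=0.930560, cosh=1.465131, sinh=1.070798; start (x,ẋ)=(-0.080900, 0.566800) → end (x,ẋ)=(0.146039, 1.227174)
phase 2: p=0.1963, T=0.425, ωT=1.459365, cosh=2.267805, sinh=2.035421; start (x,ẋ)=(0.146039, 1.227174) → end (x,ẋ)=(0.809738, 2.431704)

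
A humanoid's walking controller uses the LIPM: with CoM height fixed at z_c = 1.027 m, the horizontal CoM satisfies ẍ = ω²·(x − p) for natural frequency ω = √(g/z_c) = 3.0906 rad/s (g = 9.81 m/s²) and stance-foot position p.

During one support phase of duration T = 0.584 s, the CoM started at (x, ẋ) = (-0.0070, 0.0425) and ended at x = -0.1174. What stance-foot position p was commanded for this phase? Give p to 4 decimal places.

ωT = 3.0906·0.584 = 1.804910; cosh(ωT) = 3.121958, sinh(ωT) = 2.957469
x(T) = p + (x₀−p)·cosh(ωT) + (ẋ₀/ω)·sinh(ωT) ⇒ p·(1 − cosh) = x(T) − x₀·cosh − (ẋ₀/ω)·sinh
numerator   = -0.1174 − (-0.0070)·3.121958 − (0.0425/3.0906)·2.957469 = -0.136216
denominator = 1 − 3.121958 = -2.121958
p = -0.136216 / -2.121958 = 0.0642

p = 0.0642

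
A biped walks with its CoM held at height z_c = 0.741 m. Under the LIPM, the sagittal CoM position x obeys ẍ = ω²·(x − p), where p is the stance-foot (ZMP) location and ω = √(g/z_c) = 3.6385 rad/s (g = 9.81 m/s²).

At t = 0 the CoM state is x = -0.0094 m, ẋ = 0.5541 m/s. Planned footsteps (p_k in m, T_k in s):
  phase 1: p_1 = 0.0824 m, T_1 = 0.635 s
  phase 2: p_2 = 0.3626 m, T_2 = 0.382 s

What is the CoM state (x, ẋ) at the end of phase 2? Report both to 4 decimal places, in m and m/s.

phase 1: p=0.0824, T=0.635, ωT=2.310447, cosh=5.089075, sinh=4.989859; start (x,ẋ)=(-0.009400, 0.554100) → end (x,ẋ)=(0.375119, 1.153173)
phase 2: p=0.3626, T=0.382, ωT=1.389907, cosh=2.131788, sinh=1.882689; start (x,ẋ)=(0.375119, 1.153173) → end (x,ẋ)=(0.985979, 2.544074)

x = 0.9860, ẋ = 2.5441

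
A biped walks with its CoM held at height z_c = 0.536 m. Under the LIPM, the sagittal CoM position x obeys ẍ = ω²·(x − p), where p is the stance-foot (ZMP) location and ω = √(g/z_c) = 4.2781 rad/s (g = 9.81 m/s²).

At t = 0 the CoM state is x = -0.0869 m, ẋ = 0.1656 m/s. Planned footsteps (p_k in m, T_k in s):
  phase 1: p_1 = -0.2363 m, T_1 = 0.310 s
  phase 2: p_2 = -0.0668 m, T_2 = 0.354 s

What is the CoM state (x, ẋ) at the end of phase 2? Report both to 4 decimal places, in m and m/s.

phase 1: p=-0.2363, T=0.310, ωT=1.326211, cosh=2.016113, sinh=1.750631; start (x,ẋ)=(-0.086900, 0.165600) → end (x,ẋ)=(0.132672, 1.452781)
phase 2: p=-0.0668, T=0.354, ωT=1.514447, cosh=2.383419, sinh=2.163489; start (x,ẋ)=(0.132672, 1.452781) → end (x,ẋ)=(1.143315, 5.308823)

x = 1.1433, ẋ = 5.3088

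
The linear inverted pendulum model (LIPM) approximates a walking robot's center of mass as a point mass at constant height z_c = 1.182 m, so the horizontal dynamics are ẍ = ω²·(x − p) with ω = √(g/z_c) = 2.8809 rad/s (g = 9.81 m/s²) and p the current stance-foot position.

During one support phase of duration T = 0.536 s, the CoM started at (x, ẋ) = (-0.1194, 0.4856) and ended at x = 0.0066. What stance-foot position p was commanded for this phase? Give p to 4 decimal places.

ωT = 2.8809·0.536 = 1.544162; cosh(ωT) = 2.448769, sinh(ωT) = 2.235278
x(T) = p + (x₀−p)·cosh(ωT) + (ẋ₀/ω)·sinh(ωT) ⇒ p·(1 − cosh) = x(T) − x₀·cosh − (ẋ₀/ω)·sinh
numerator   = 0.0066 − (-0.1194)·2.448769 − (0.4856/2.8809)·2.235278 = -0.077792
denominator = 1 − 2.448769 = -1.448769
p = -0.077792 / -1.448769 = 0.0537

p = 0.0537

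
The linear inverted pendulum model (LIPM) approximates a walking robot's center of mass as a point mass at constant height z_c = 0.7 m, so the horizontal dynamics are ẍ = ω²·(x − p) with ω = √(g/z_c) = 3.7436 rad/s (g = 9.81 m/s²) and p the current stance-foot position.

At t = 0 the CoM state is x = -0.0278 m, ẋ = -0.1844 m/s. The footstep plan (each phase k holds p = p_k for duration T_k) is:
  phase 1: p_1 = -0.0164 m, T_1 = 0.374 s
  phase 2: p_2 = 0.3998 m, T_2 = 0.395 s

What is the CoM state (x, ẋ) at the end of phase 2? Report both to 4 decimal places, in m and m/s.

phase 1: p=-0.0164, T=0.374, ωT=1.400106, cosh=2.151101, sinh=1.904530; start (x,ẋ)=(-0.027800, -0.184400) → end (x,ẋ)=(-0.134735, -0.477943)
phase 2: p=0.3998, T=0.395, ωT=1.478722, cosh=2.307632, sinh=2.079703; start (x,ẋ)=(-0.134735, -0.477943) → end (x,ẋ)=(-1.099224, -5.264577)

x = -1.0992, ẋ = -5.2646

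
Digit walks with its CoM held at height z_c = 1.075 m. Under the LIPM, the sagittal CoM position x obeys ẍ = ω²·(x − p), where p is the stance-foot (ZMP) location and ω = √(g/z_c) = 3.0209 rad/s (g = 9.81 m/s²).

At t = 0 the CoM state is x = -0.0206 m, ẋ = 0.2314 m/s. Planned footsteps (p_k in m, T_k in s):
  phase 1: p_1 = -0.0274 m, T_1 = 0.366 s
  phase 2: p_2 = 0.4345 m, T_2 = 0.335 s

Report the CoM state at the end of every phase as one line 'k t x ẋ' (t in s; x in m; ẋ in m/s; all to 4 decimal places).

1 0.3660 0.0870 0.4155
2 0.7010 0.0576 -0.6061

phase 1: p=-0.0274, T=0.366, ωT=1.105649, cosh=1.676091, sinh=1.345095; start (x,ẋ)=(-0.020600, 0.231400) → end (x,ẋ)=(0.087031, 0.415479)
phase 2: p=0.4345, T=0.335, ωT=1.012001, cosh=1.557296, sinh=1.193806; start (x,ẋ)=(0.087031, 0.415479) → end (x,ẋ)=(0.057578, -0.606077)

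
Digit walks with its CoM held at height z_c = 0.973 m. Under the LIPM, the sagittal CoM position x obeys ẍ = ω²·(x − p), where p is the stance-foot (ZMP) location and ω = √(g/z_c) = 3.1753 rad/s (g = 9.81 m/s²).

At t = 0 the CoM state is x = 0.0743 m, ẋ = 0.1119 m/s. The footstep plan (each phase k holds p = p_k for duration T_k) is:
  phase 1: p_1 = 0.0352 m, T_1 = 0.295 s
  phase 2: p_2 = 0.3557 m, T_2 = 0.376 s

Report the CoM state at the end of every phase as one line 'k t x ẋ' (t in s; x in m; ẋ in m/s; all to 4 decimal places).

1 0.2950 0.1308 0.2988
2 0.6710 0.0915 -0.5319

phase 1: p=0.0352, T=0.295, ωT=0.936713, cosh=1.471748, sinh=1.079834; start (x,ẋ)=(0.074300, 0.111900) → end (x,ẋ)=(0.130800, 0.298755)
phase 2: p=0.3557, T=0.376, ωT=1.193913, cosh=1.801501, sinh=1.498467; start (x,ẋ)=(0.130800, 0.298755) → end (x,ẋ)=(0.091528, -0.531889)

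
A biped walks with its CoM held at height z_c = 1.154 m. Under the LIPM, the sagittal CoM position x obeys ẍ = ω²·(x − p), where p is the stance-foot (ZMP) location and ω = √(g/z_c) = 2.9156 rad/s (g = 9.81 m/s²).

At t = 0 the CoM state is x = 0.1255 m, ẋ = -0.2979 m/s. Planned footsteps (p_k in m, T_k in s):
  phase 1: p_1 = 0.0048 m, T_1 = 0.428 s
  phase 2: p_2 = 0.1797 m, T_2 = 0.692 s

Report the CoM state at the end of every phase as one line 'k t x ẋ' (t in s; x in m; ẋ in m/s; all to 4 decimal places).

1 0.4280 0.0691 0.0008
2 1.1200 -0.2427 -1.1886

phase 1: p=0.0048, T=0.428, ωT=1.247877, cosh=1.885027, sinh=1.597913; start (x,ẋ)=(0.125500, -0.297900) → end (x,ẋ)=(0.069057, 0.000777)
phase 2: p=0.1797, T=0.692, ωT=2.017595, cosh=3.826597, sinh=3.693622; start (x,ẋ)=(0.069057, 0.000777) → end (x,ẋ)=(-0.242703, -1.188558)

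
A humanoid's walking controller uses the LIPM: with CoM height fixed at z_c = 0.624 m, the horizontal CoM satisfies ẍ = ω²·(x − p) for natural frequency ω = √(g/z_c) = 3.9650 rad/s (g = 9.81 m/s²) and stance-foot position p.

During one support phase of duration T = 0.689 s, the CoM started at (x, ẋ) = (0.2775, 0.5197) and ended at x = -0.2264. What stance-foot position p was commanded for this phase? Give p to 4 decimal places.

ωT = 3.9650·0.689 = 2.731885; cosh(ωT) = 7.713457, sinh(ωT) = 7.648360
x(T) = p + (x₀−p)·cosh(ωT) + (ẋ₀/ω)·sinh(ωT) ⇒ p·(1 − cosh) = x(T) − x₀·cosh − (ẋ₀/ω)·sinh
numerator   = -0.2264 − (0.2775)·7.713457 − (0.5197/3.9650)·7.648360 = -3.369369
denominator = 1 − 7.713457 = -6.713457
p = -3.369369 / -6.713457 = 0.5019

p = 0.5019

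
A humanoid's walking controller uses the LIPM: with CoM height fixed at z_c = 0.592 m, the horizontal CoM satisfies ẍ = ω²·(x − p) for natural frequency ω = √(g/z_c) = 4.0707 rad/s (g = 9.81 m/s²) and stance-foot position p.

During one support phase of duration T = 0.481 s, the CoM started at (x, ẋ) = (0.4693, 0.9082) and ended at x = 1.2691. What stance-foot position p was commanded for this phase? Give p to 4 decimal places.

p = 0.4597

ωT = 4.0707·0.481 = 1.958007; cosh(ωT) = 3.613165, sinh(ωT) = 3.472025
x(T) = p + (x₀−p)·cosh(ωT) + (ẋ₀/ω)·sinh(ωT) ⇒ p·(1 − cosh) = x(T) − x₀·cosh − (ẋ₀/ω)·sinh
numerator   = 1.2691 − (0.4693)·3.613165 − (0.9082/4.0707)·3.472025 = -1.201190
denominator = 1 − 3.613165 = -2.613165
p = -1.201190 / -2.613165 = 0.4597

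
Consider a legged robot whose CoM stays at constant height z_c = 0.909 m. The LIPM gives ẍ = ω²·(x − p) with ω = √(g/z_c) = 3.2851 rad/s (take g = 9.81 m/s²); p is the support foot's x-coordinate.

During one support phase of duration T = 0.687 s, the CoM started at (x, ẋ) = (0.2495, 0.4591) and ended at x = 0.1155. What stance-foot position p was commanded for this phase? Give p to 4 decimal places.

p = 0.4569

ωT = 3.2851·0.687 = 2.256864; cosh(ωT) = 4.828880, sinh(ωT) = 4.724201
x(T) = p + (x₀−p)·cosh(ωT) + (ẋ₀/ω)·sinh(ωT) ⇒ p·(1 − cosh) = x(T) − x₀·cosh − (ẋ₀/ω)·sinh
numerator   = 0.1155 − (0.2495)·4.828880 − (0.4591/3.2851)·4.724201 = -1.749523
denominator = 1 − 4.828880 = -3.828880
p = -1.749523 / -3.828880 = 0.4569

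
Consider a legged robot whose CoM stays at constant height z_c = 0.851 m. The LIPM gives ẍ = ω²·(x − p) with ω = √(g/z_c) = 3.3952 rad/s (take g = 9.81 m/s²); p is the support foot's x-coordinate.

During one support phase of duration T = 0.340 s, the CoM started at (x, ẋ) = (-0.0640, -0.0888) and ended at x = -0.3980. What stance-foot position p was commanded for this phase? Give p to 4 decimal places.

p = 0.3349

ωT = 3.3952·0.340 = 1.154368; cosh(ωT) = 1.743637, sinh(ωT) = 1.428381
x(T) = p + (x₀−p)·cosh(ωT) + (ẋ₀/ω)·sinh(ωT) ⇒ p·(1 − cosh) = x(T) − x₀·cosh − (ẋ₀/ω)·sinh
numerator   = -0.3980 − (-0.0640)·1.743637 − (-0.0888/3.3952)·1.428381 = -0.249049
denominator = 1 − 1.743637 = -0.743637
p = -0.249049 / -0.743637 = 0.3349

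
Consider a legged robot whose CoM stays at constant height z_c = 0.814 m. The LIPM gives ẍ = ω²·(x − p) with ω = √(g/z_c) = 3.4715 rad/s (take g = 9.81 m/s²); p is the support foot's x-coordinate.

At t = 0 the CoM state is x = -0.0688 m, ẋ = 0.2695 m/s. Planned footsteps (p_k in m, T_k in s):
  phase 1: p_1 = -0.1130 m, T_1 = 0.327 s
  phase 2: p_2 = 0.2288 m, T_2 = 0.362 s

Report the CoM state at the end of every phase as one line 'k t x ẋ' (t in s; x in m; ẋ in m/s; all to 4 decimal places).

phase 1: p=-0.1130, T=0.327, ωT=1.135180, cosh=1.716550, sinh=1.395186; start (x,ẋ)=(-0.068800, 0.269500) → end (x,ẋ)=(0.071183, 0.676688)
phase 2: p=0.2288, T=0.362, ωT=1.256683, cosh=1.899172, sinh=1.614575; start (x,ẋ)=(0.071183, 0.676688) → end (x,ẋ)=(0.244181, 0.401702)

1 0.3270 0.0712 0.6767
2 0.6890 0.2442 0.4017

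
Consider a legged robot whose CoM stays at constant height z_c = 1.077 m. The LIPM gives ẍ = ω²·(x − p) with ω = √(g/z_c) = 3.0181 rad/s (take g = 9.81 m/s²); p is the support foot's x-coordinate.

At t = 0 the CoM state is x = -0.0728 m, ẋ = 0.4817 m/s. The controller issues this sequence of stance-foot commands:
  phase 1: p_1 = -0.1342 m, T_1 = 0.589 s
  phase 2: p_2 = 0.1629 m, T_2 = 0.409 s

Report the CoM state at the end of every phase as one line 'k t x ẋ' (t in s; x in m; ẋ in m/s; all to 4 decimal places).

1 0.5890 0.5112 1.9981
2 0.9980 1.8532 5.3771

phase 1: p=-0.1342, T=0.589, ωT=1.777661, cosh=3.042518, sinh=2.873485; start (x,ẋ)=(-0.072800, 0.481700) → end (x,ẋ)=(0.511229, 1.998070)
phase 2: p=0.1629, T=0.409, ωT=1.234403, cosh=1.863667, sinh=1.572659; start (x,ẋ)=(0.511229, 1.998070) → end (x,ẋ)=(1.853216, 5.377063)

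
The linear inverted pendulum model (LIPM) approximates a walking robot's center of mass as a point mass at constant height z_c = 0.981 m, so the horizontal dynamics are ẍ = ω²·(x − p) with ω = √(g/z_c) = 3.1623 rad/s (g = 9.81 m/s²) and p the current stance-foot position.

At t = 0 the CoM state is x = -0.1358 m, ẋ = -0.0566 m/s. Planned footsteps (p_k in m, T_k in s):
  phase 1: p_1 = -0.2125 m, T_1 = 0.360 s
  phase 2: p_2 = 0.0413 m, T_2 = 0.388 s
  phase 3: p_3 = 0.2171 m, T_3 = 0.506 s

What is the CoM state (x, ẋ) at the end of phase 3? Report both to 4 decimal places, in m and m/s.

x = -0.8360, ẋ = -3.1761

phase 1: p=-0.2125, T=0.360, ωT=1.138428, cosh=1.721090, sinh=1.400767; start (x,ẋ)=(-0.135800, -0.056600) → end (x,ẋ)=(-0.105564, 0.242340)
phase 2: p=0.0413, T=0.388, ωT=1.226972, cosh=1.852033, sinh=1.558854; start (x,ẋ)=(-0.105564, 0.242340) → end (x,ẋ)=(-0.111235, -0.275153)
phase 3: p=0.2171, T=0.506, ωT=1.600124, cosh=2.577759, sinh=2.375887; start (x,ẋ)=(-0.111235, -0.275153) → end (x,ẋ)=(-0.835996, -3.176148)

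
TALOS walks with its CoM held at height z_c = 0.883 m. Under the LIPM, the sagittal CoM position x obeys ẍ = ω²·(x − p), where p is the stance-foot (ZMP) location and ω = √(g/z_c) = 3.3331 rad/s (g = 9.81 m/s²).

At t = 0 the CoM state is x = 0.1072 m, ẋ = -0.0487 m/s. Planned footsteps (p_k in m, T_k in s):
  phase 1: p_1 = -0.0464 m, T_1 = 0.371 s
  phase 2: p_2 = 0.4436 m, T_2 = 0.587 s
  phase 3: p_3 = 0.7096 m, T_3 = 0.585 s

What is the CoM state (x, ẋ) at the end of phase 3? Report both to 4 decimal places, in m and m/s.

x = -0.5305, ẋ = -3.9778

phase 1: p=-0.0464, T=0.371, ωT=1.236580, cosh=1.867096, sinh=1.576720; start (x,ẋ)=(0.107200, -0.048700) → end (x,ẋ)=(0.217348, 0.716297)
phase 2: p=0.4436, T=0.587, ωT=1.956530, cosh=3.608041, sinh=3.466692; start (x,ẋ)=(0.217348, 0.716297) → end (x,ẋ)=(0.372281, -0.029872)
phase 3: p=0.7096, T=0.585, ωT=1.949863, cosh=3.585011, sinh=3.442717; start (x,ẋ)=(0.372281, -0.029872) → end (x,ẋ)=(-0.530546, -3.977798)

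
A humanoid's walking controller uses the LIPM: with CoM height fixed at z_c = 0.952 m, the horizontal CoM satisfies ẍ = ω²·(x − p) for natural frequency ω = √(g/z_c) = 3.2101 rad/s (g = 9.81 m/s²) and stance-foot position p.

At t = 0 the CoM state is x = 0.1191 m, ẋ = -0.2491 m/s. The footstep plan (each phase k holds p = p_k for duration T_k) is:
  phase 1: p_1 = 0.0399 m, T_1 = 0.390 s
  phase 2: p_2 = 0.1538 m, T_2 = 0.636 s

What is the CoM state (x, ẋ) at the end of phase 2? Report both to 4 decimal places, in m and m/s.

x = -0.2678, ẋ = -1.3246

phase 1: p=0.0399, T=0.390, ωT=1.251939, cosh=1.891534, sinh=1.605584; start (x,ẋ)=(0.119100, -0.249100) → end (x,ẋ)=(0.065118, -0.062978)
phase 2: p=0.1538, T=0.636, ωT=2.041624, cosh=3.916462, sinh=3.786644; start (x,ẋ)=(0.065118, -0.062978) → end (x,ẋ)=(-0.267808, -1.324623)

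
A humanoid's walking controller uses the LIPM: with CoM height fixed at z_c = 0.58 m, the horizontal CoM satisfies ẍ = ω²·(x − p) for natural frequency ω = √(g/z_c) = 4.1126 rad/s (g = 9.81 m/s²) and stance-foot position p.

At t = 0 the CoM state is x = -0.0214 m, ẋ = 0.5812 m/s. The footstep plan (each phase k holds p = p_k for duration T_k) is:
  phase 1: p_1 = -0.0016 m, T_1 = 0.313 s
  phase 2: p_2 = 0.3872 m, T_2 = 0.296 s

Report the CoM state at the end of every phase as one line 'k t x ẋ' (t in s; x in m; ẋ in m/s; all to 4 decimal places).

1 0.3130 0.1963 0.9967
2 0.6090 0.4100 0.6211

phase 1: p=-0.0016, T=0.313, ωT=1.287244, cosh=1.949409, sinh=1.673379; start (x,ẋ)=(-0.021400, 0.581200) → end (x,ẋ)=(0.196287, 0.996734)
phase 2: p=0.3872, T=0.296, ωT=1.217330, cosh=1.837087, sinh=1.541068; start (x,ẋ)=(0.196287, 0.996734) → end (x,ẋ)=(0.409970, 0.621117)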